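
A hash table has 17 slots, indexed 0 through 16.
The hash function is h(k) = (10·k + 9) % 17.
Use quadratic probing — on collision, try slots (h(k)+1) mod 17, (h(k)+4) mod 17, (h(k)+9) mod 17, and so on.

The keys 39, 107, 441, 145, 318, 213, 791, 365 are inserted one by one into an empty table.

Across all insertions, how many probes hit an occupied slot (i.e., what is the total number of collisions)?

Insert 39: h=8, slot 8 empty → index 8.
Insert 107: h=8, slot 8 occupied → index 9.
Insert 441: h=16, slot 16 empty → index 16.
Insert 145: h=14, slot 14 empty → index 14.
Insert 318: h=10, slot 10 empty → index 10.
Insert 213: h=14, slot 14 occupied → index 15.
Insert 791: h=14, slots 14,15 occupied → index 1.
Insert 365: h=4, slot 4 empty → index 4.
Table: [—, 791, —, —, 365, —, —, —, 39, 107, 318, —, —, —, 145, 213, 441]

4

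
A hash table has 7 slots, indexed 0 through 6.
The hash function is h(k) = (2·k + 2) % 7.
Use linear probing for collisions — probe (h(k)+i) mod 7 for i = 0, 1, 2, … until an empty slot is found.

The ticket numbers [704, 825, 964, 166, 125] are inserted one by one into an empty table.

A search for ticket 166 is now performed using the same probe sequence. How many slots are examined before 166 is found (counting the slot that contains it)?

2

Insert 704: h=3, slot 3 empty => index 3.
Insert 825: h=0, slot 0 empty => index 0.
Insert 964: h=5, slot 5 empty => index 5.
Insert 166: h=5, slot 5 occupied => index 6.
Insert 125: h=0, slot 0 occupied => index 1.
Table: [825, 125, ∅, 704, ∅, 964, 166]
Lookup 166: h=5, probe 5,6 → found at 6.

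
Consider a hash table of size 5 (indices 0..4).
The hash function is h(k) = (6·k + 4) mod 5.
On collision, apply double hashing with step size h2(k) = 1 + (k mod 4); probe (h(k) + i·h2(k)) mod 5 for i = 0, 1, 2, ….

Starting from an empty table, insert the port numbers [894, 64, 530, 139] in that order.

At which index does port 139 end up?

894 hashes to 3; slot 3 is free -> place at 3.
64 hashes to 3, h2=1; 3 taken -> place at 4.
530 hashes to 4, h2=3; 4 taken -> place at 2.
139 hashes to 3, h2=4; 3,2 taken -> place at 1.
Table: [—, 139, 530, 894, 64]

1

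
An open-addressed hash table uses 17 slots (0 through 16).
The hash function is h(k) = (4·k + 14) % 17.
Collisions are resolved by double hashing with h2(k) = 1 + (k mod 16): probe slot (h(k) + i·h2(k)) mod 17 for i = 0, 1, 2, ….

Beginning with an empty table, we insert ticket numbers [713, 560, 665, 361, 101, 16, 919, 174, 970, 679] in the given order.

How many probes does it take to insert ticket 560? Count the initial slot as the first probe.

713 hashes to 10; slot 10 is free => place at 10.
560 hashes to 10, h2=1; 10 taken => place at 11.
665 hashes to 5; slot 5 is free => place at 5.
361 hashes to 13; slot 13 is free => place at 13.
101 hashes to 10, h2=6; 10 taken => place at 16.
16 hashes to 10, h2=1; 10,11 taken => place at 12.
919 hashes to 1; slot 1 is free => place at 1.
174 hashes to 13, h2=15; 13,11 taken => place at 9.
970 hashes to 1, h2=11; 1,12 taken => place at 6.
679 hashes to 10, h2=8; 10,1,9 taken => place at 0.
Table: [679, 919, -, -, -, 665, 970, -, -, 174, 713, 560, 16, 361, -, -, 101]

2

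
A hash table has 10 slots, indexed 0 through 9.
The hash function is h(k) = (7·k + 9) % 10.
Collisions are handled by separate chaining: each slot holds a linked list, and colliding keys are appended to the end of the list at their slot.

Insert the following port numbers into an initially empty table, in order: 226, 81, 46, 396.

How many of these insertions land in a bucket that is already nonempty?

226 -> bucket 1
81 -> bucket 6
46 -> bucket 1 (collision)
396 -> bucket 1 (collision)
Final buckets:
0: _
1: 226 -> 46 -> 396
2: _
3: _
4: _
5: _
6: 81
7: _
8: _
9: _

2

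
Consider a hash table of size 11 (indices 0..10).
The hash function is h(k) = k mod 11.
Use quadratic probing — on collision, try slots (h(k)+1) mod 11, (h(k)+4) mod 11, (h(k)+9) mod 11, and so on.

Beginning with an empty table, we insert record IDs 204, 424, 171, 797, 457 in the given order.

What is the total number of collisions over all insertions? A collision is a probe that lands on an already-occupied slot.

6

204: h=6 -> slot 6
424: h=6, probe 6,7 -> slot 7
171: h=6, probe 6,7,10 -> slot 10
797: h=5 -> slot 5
457: h=6, probe 6,7,10,4 -> slot 4
Table: [—, —, —, —, 457, 797, 204, 424, —, —, 171]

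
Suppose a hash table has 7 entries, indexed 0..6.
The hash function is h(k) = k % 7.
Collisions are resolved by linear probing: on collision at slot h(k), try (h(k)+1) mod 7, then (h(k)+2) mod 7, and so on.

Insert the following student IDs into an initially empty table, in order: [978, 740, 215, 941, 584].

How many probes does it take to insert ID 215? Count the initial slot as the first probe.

978: h=5 -> slot 5
740: h=5, probe 5,6 -> slot 6
215: h=5, probe 5,6,0 -> slot 0
941: h=3 -> slot 3
584: h=3, probe 3,4 -> slot 4
Table: [215, _, _, 941, 584, 978, 740]

3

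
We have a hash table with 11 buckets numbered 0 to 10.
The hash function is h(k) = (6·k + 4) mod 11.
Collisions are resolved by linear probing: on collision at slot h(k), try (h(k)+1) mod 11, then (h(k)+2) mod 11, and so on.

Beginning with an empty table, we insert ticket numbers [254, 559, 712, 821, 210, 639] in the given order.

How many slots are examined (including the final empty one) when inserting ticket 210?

2

254 hashes to 10; slot 10 is free => place at 10.
559 hashes to 3; slot 3 is free => place at 3.
712 hashes to 8; slot 8 is free => place at 8.
821 hashes to 2; slot 2 is free => place at 2.
210 hashes to 10; 10 taken => place at 0.
639 hashes to 10; 10,0 taken => place at 1.
Table: [210, 639, 821, 559, -, -, -, -, 712, -, 254]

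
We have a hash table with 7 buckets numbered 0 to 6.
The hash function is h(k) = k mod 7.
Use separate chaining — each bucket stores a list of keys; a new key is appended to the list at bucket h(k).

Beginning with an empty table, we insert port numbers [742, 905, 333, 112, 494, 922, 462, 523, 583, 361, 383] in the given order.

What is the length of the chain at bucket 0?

3

Insert 742: h=0, bucket 0 empty -> new chain.
Insert 905: h=2, bucket 2 empty -> new chain.
Insert 333: h=4, bucket 4 empty -> new chain.
Insert 112: h=0, bucket 0 nonempty -> append to chain.
Insert 494: h=4, bucket 4 nonempty -> append to chain.
Insert 922: h=5, bucket 5 empty -> new chain.
Insert 462: h=0, bucket 0 nonempty -> append to chain.
Insert 523: h=5, bucket 5 nonempty -> append to chain.
Insert 583: h=2, bucket 2 nonempty -> append to chain.
Insert 361: h=4, bucket 4 nonempty -> append to chain.
Insert 383: h=5, bucket 5 nonempty -> append to chain.
Final buckets:
0: 742 -> 112 -> 462
1: _
2: 905 -> 583
3: _
4: 333 -> 494 -> 361
5: 922 -> 523 -> 383
6: _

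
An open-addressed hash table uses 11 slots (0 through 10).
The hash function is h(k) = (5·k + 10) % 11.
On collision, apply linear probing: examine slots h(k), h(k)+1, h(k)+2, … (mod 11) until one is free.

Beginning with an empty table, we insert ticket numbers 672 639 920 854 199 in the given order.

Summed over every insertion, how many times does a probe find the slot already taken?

4

Insert 672: h=4, slot 4 empty -> index 4.
Insert 639: h=4, slot 4 occupied -> index 5.
Insert 920: h=1, slot 1 empty -> index 1.
Insert 854: h=1, slot 1 occupied -> index 2.
Insert 199: h=4, slots 4,5 occupied -> index 6.
Table: [_, 920, 854, _, 672, 639, 199, _, _, _, _]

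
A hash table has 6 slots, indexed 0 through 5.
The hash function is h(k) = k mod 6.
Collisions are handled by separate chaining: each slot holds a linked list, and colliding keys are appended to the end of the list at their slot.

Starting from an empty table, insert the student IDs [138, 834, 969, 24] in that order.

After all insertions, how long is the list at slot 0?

3

Insert 138: h=0, bucket 0 empty -> new chain.
Insert 834: h=0, bucket 0 nonempty -> append to chain.
Insert 969: h=3, bucket 3 empty -> new chain.
Insert 24: h=0, bucket 0 nonempty -> append to chain.
Final buckets:
0: 138 -> 834 -> 24
1: _
2: _
3: 969
4: _
5: _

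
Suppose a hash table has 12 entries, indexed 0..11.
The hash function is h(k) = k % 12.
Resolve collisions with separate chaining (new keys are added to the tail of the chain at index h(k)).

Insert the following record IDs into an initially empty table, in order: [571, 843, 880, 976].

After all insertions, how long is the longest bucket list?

Insert 571: h=7, bucket 7 empty -> new chain.
Insert 843: h=3, bucket 3 empty -> new chain.
Insert 880: h=4, bucket 4 empty -> new chain.
Insert 976: h=4, bucket 4 nonempty -> append to chain.
Final buckets:
0: -
1: -
2: -
3: 843
4: 880 -> 976
5: -
6: -
7: 571
8: -
9: -
10: -
11: -

2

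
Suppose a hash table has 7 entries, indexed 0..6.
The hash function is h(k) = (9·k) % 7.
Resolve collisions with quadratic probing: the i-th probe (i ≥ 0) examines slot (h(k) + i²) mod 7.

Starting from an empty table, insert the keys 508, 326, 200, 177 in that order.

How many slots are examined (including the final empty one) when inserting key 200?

508 hashes to 1; slot 1 is free → place at 1.
326 hashes to 1; 1 taken → place at 2.
200 hashes to 1; 1,2 taken → place at 5.
177 hashes to 4; slot 4 is free → place at 4.
Table: [∅, 508, 326, ∅, 177, 200, ∅]

3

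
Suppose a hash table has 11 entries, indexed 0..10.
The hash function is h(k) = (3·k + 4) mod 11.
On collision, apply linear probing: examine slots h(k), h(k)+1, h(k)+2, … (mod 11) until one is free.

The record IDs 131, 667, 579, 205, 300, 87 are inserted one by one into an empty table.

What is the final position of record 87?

Insert 131: h=1, slot 1 empty → index 1.
Insert 667: h=3, slot 3 empty → index 3.
Insert 579: h=3, slot 3 occupied → index 4.
Insert 205: h=3, slots 3,4 occupied → index 5.
Insert 300: h=2, slot 2 empty → index 2.
Insert 87: h=1, slots 1,2,3,4,5 occupied → index 6.
Table: [—, 131, 300, 667, 579, 205, 87, —, —, —, —]

6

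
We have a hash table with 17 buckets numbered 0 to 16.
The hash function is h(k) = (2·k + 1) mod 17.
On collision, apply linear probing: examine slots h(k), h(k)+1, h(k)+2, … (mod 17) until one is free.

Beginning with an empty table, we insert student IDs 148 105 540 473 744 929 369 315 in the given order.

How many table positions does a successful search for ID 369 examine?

2

Insert 148: h=8, slot 8 empty → index 8.
Insert 105: h=7, slot 7 empty → index 7.
Insert 540: h=10, slot 10 empty → index 10.
Insert 473: h=12, slot 12 empty → index 12.
Insert 744: h=10, slot 10 occupied → index 11.
Insert 929: h=6, slot 6 empty → index 6.
Insert 369: h=8, slot 8 occupied → index 9.
Insert 315: h=2, slot 2 empty → index 2.
Table: [∅, ∅, 315, ∅, ∅, ∅, 929, 105, 148, 369, 540, 744, 473, ∅, ∅, ∅, ∅]
Lookup 369: h=8, probe 8,9 → found at 9.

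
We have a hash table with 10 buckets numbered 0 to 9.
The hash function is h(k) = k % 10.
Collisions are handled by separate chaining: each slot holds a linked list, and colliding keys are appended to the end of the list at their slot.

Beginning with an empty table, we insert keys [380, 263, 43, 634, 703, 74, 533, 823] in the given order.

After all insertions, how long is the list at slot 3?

5

380 -> bucket 0
263 -> bucket 3
43 -> bucket 3 (collision)
634 -> bucket 4
703 -> bucket 3 (collision)
74 -> bucket 4 (collision)
533 -> bucket 3 (collision)
823 -> bucket 3 (collision)
Final buckets:
0: 380
1: -
2: -
3: 263 -> 43 -> 703 -> 533 -> 823
4: 634 -> 74
5: -
6: -
7: -
8: -
9: -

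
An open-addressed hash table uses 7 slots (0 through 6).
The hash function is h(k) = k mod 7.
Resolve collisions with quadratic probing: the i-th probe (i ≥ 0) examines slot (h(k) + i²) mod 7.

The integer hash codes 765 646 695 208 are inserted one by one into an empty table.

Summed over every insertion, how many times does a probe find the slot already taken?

765: h=2 => slot 2
646: h=2, probe 2,3 => slot 3
695: h=2, probe 2,3,6 => slot 6
208: h=5 => slot 5
Table: [-, -, 765, 646, -, 208, 695]

3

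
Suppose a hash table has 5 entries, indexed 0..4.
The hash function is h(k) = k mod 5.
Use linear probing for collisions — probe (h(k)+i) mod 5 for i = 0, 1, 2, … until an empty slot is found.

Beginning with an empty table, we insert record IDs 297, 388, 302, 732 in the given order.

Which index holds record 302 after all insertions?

297 hashes to 2; slot 2 is free → place at 2.
388 hashes to 3; slot 3 is free → place at 3.
302 hashes to 2; 2,3 taken → place at 4.
732 hashes to 2; 2,3,4 taken → place at 0.
Table: [732, —, 297, 388, 302]

4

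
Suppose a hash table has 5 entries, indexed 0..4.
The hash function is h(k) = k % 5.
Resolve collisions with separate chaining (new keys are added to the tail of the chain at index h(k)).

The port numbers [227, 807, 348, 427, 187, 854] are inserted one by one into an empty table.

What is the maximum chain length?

227 → bucket 2
807 → bucket 2 (collision)
348 → bucket 3
427 → bucket 2 (collision)
187 → bucket 2 (collision)
854 → bucket 4
Final buckets:
0: -
1: -
2: 227 -> 807 -> 427 -> 187
3: 348
4: 854

4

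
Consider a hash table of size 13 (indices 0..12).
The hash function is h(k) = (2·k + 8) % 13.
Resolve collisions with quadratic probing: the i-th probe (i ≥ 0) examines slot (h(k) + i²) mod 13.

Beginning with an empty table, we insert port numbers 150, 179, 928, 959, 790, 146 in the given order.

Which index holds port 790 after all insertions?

6

Insert 150: h=9, slot 9 empty -> index 9.
Insert 179: h=2, slot 2 empty -> index 2.
Insert 928: h=5, slot 5 empty -> index 5.
Insert 959: h=2, slot 2 occupied -> index 3.
Insert 790: h=2, slots 2,3 occupied -> index 6.
Insert 146: h=1, slot 1 empty -> index 1.
Table: [_, 146, 179, 959, _, 928, 790, _, _, 150, _, _, _]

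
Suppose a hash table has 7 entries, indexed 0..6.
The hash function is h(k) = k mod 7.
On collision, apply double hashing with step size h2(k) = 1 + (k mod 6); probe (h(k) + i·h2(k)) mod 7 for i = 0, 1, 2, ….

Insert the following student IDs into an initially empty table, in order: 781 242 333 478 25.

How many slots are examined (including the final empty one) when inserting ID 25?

Insert 781: h=4, slot 4 empty -> index 4.
Insert 242: h=4, h2=3, slot 4 occupied -> index 0.
Insert 333: h=4, h2=4, slot 4 occupied -> index 1.
Insert 478: h=2, slot 2 empty -> index 2.
Insert 25: h=4, h2=2, slot 4 occupied -> index 6.
Table: [242, 333, 478, _, 781, _, 25]

2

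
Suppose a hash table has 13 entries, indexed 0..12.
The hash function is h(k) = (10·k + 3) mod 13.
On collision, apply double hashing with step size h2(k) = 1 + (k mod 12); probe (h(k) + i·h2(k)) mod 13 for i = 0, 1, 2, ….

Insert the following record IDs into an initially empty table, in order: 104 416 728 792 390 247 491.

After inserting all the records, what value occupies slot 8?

104: h=3 => slot 3
416: h=3, h2=9, probe 3,12 => slot 12
728: h=3, h2=9, probe 3,12,8 => slot 8
792: h=6 => slot 6
390: h=3, h2=7, probe 3,10 => slot 10
247: h=3, h2=8, probe 3,11 => slot 11
491: h=12, h2=12, probe 12,11,10,9 => slot 9
Table: [., ., ., 104, ., ., 792, ., 728, 491, 390, 247, 416]

728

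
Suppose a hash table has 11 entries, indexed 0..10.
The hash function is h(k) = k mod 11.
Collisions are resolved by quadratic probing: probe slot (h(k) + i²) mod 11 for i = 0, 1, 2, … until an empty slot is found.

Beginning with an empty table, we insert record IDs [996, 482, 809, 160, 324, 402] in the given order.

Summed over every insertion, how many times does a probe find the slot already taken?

996: h=6 → slot 6
482: h=9 → slot 9
809: h=6, probe 6,7 → slot 7
160: h=6, probe 6,7,10 → slot 10
324: h=5 → slot 5
402: h=6, probe 6,7,10,4 → slot 4
Table: [∅, ∅, ∅, ∅, 402, 324, 996, 809, ∅, 482, 160]

6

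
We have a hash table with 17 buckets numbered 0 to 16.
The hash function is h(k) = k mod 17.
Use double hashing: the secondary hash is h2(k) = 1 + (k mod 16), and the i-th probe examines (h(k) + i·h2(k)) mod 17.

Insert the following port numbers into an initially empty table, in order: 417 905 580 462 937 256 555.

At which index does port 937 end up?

12

417 hashes to 9; slot 9 is free => place at 9.
905 hashes to 4; slot 4 is free => place at 4.
580 hashes to 2; slot 2 is free => place at 2.
462 hashes to 3; slot 3 is free => place at 3.
937 hashes to 2, h2=10; 2 taken => place at 12.
256 hashes to 1; slot 1 is free => place at 1.
555 hashes to 11; slot 11 is free => place at 11.
Table: [., 256, 580, 462, 905, ., ., ., ., 417, ., 555, 937, ., ., ., .]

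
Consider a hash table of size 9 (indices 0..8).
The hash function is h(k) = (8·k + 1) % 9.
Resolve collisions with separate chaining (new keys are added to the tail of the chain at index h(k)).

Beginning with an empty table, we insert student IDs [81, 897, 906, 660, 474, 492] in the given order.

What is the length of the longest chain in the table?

4

Insert 81: h=1, bucket 1 empty → new chain.
Insert 897: h=4, bucket 4 empty → new chain.
Insert 906: h=4, bucket 4 nonempty → append to chain.
Insert 660: h=7, bucket 7 empty → new chain.
Insert 474: h=4, bucket 4 nonempty → append to chain.
Insert 492: h=4, bucket 4 nonempty → append to chain.
Final buckets:
0: —
1: 81
2: —
3: —
4: 897 -> 906 -> 474 -> 492
5: —
6: —
7: 660
8: —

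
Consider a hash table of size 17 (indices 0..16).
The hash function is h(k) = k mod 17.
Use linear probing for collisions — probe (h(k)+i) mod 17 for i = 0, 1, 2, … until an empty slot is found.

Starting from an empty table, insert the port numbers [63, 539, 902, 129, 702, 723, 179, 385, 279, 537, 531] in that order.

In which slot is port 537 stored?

63: h=12 => slot 12
539: h=12, probe 12,13 => slot 13
902: h=1 => slot 1
129: h=10 => slot 10
702: h=5 => slot 5
723: h=9 => slot 9
179: h=9, probe 9,10,11 => slot 11
385: h=11, probe 11,12,13,14 => slot 14
279: h=7 => slot 7
537: h=10, probe 10,11,12,13,14,15 => slot 15
531: h=4 => slot 4
Table: [., 902, ., ., 531, 702, ., 279, ., 723, 129, 179, 63, 539, 385, 537, .]

15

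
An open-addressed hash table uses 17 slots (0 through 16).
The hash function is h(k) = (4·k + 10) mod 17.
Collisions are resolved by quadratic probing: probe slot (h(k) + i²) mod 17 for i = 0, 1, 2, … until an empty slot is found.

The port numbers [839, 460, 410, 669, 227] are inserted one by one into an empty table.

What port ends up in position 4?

Insert 839: h=0, slot 0 empty -> index 0.
Insert 460: h=14, slot 14 empty -> index 14.
Insert 410: h=1, slot 1 empty -> index 1.
Insert 669: h=0, slots 0,1 occupied -> index 4.
Insert 227: h=0, slots 0,1,4 occupied -> index 9.
Table: [839, 410, ∅, ∅, 669, ∅, ∅, ∅, ∅, 227, ∅, ∅, ∅, ∅, 460, ∅, ∅]

669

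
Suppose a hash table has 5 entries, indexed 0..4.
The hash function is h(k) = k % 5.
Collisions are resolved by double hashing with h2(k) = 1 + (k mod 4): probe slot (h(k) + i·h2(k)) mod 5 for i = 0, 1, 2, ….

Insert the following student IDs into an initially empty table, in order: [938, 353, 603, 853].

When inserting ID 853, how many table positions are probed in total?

938 hashes to 3; slot 3 is free => place at 3.
353 hashes to 3, h2=2; 3 taken => place at 0.
603 hashes to 3, h2=4; 3 taken => place at 2.
853 hashes to 3, h2=2; 3,0,2 taken => place at 4.
Table: [353, _, 603, 938, 853]

4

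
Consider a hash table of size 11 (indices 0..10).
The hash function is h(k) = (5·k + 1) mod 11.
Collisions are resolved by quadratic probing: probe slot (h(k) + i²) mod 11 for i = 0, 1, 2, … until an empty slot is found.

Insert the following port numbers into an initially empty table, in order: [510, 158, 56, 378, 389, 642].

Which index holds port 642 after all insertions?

510: h=10 → slot 10
158: h=10, probe 10,0 → slot 0
56: h=6 → slot 6
378: h=10, probe 10,0,3 → slot 3
389: h=10, probe 10,0,3,8 → slot 8
642: h=10, probe 10,0,3,8,4 → slot 4
Table: [158, ∅, ∅, 378, 642, ∅, 56, ∅, 389, ∅, 510]

4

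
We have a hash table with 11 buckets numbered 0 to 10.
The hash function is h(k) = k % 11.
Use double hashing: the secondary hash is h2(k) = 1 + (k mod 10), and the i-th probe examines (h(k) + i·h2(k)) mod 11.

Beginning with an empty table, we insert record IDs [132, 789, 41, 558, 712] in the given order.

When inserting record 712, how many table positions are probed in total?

132 hashes to 0; slot 0 is free => place at 0.
789 hashes to 8; slot 8 is free => place at 8.
41 hashes to 8, h2=2; 8 taken => place at 10.
558 hashes to 8, h2=9; 8 taken => place at 6.
712 hashes to 8, h2=3; 8,0 taken => place at 3.
Table: [132, _, _, 712, _, _, 558, _, 789, _, 41]

3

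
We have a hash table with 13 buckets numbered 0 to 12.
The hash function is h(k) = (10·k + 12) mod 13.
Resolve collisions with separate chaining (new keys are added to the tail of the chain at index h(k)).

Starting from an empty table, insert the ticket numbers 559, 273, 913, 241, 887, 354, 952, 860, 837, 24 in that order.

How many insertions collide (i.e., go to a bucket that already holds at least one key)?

4

559 → bucket 12
273 → bucket 12 (collision)
913 → bucket 3
241 → bucket 4
887 → bucket 3 (collision)
354 → bucket 3 (collision)
952 → bucket 3 (collision)
860 → bucket 6
837 → bucket 10
24 → bucket 5
Final buckets:
0: ∅
1: ∅
2: ∅
3: 913 -> 887 -> 354 -> 952
4: 241
5: 24
6: 860
7: ∅
8: ∅
9: ∅
10: 837
11: ∅
12: 559 -> 273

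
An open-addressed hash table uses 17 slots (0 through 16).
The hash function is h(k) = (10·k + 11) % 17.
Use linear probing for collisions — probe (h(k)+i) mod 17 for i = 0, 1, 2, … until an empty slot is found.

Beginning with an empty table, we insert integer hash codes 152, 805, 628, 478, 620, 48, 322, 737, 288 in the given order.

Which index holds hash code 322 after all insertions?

152 hashes to 1; slot 1 is free → place at 1.
805 hashes to 3; slot 3 is free → place at 3.
628 hashes to 1; 1 taken → place at 2.
478 hashes to 14; slot 14 is free → place at 14.
620 hashes to 6; slot 6 is free → place at 6.
48 hashes to 15; slot 15 is free → place at 15.
322 hashes to 1; 1,2,3 taken → place at 4.
737 hashes to 3; 3,4 taken → place at 5.
288 hashes to 1; 1,2,3,4,5,6 taken → place at 7.
Table: [., 152, 628, 805, 322, 737, 620, 288, ., ., ., ., ., ., 478, 48, .]

4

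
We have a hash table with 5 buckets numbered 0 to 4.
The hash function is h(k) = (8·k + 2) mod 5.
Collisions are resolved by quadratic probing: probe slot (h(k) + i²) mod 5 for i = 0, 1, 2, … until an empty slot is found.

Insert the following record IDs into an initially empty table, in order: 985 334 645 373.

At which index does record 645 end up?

3

985: h=2 -> slot 2
334: h=4 -> slot 4
645: h=2, probe 2,3 -> slot 3
373: h=1 -> slot 1
Table: [_, 373, 985, 645, 334]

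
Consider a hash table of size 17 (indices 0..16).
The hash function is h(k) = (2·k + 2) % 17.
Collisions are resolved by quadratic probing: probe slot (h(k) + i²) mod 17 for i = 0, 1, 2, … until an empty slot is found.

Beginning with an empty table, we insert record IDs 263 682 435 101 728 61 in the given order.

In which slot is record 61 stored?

263 hashes to 1; slot 1 is free => place at 1.
682 hashes to 6; slot 6 is free => place at 6.
435 hashes to 5; slot 5 is free => place at 5.
101 hashes to 0; slot 0 is free => place at 0.
728 hashes to 13; slot 13 is free => place at 13.
61 hashes to 5; 5,6 taken => place at 9.
Table: [101, 263, ∅, ∅, ∅, 435, 682, ∅, ∅, 61, ∅, ∅, ∅, 728, ∅, ∅, ∅]

9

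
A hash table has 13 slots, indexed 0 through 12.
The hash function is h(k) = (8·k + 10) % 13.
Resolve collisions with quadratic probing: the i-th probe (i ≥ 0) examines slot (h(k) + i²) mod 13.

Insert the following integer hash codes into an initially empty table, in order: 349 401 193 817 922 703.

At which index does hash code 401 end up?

Insert 349: h=7, slot 7 empty → index 7.
Insert 401: h=7, slot 7 occupied → index 8.
Insert 193: h=7, slots 7,8 occupied → index 11.
Insert 817: h=7, slots 7,8,11 occupied → index 3.
Insert 922: h=2, slot 2 empty → index 2.
Insert 703: h=5, slot 5 empty → index 5.
Table: [∅, ∅, 922, 817, ∅, 703, ∅, 349, 401, ∅, ∅, 193, ∅]

8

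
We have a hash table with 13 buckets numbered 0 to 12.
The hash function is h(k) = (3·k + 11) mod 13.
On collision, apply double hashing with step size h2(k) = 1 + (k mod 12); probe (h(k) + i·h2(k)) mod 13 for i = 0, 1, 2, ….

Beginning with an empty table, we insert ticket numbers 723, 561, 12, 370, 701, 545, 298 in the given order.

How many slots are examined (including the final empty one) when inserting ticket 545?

723 hashes to 9; slot 9 is free → place at 9.
561 hashes to 4; slot 4 is free → place at 4.
12 hashes to 8; slot 8 is free → place at 8.
370 hashes to 3; slot 3 is free → place at 3.
701 hashes to 8, h2=6; 8 taken → place at 1.
545 hashes to 8, h2=6; 8,1 taken → place at 7.
298 hashes to 8, h2=11; 8 taken → place at 6.
Table: [., 701, ., 370, 561, ., 298, 545, 12, 723, ., ., .]

3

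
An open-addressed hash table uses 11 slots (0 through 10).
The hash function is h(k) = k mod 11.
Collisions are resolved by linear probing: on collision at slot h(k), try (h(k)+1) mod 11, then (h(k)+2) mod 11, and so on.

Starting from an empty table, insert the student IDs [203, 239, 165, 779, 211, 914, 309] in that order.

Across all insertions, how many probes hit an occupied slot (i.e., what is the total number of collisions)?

203: h=5 => slot 5
239: h=8 => slot 8
165: h=0 => slot 0
779: h=9 => slot 9
211: h=2 => slot 2
914: h=1 => slot 1
309: h=1, probe 1,2,3 => slot 3
Table: [165, 914, 211, 309, ., 203, ., ., 239, 779, .]

2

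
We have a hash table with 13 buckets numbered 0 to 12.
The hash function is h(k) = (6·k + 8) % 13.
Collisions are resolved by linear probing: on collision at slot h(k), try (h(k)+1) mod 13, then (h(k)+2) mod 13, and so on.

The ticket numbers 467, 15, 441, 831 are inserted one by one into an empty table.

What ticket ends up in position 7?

15

467 hashes to 2; slot 2 is free -> place at 2.
15 hashes to 7; slot 7 is free -> place at 7.
441 hashes to 2; 2 taken -> place at 3.
831 hashes to 2; 2,3 taken -> place at 4.
Table: [., ., 467, 441, 831, ., ., 15, ., ., ., ., .]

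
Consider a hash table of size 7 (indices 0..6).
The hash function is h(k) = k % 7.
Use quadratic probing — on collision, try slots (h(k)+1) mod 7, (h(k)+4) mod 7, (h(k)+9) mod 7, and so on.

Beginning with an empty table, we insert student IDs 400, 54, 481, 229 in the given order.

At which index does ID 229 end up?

2

400 hashes to 1; slot 1 is free -> place at 1.
54 hashes to 5; slot 5 is free -> place at 5.
481 hashes to 5; 5 taken -> place at 6.
229 hashes to 5; 5,6 taken -> place at 2.
Table: [., 400, 229, ., ., 54, 481]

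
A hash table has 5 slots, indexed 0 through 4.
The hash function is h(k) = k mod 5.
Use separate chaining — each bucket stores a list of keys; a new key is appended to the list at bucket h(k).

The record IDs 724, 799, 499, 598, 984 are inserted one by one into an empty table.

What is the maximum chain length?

4

Insert 724: h=4, bucket 4 empty → new chain.
Insert 799: h=4, bucket 4 nonempty → append to chain.
Insert 499: h=4, bucket 4 nonempty → append to chain.
Insert 598: h=3, bucket 3 empty → new chain.
Insert 984: h=4, bucket 4 nonempty → append to chain.
Final buckets:
0: -
1: -
2: -
3: 598
4: 724 -> 799 -> 499 -> 984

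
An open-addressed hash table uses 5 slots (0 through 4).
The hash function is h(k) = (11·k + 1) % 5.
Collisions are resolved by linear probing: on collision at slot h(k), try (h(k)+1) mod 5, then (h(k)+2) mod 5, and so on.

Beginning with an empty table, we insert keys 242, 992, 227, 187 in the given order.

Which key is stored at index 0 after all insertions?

242 hashes to 3; slot 3 is free → place at 3.
992 hashes to 3; 3 taken → place at 4.
227 hashes to 3; 3,4 taken → place at 0.
187 hashes to 3; 3,4,0 taken → place at 1.
Table: [227, 187, ∅, 242, 992]

227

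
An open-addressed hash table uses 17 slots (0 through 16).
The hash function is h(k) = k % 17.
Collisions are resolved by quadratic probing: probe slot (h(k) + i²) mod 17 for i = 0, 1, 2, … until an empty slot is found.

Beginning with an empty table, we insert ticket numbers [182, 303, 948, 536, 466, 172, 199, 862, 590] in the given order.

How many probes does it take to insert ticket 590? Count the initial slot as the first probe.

5

182 hashes to 12; slot 12 is free → place at 12.
303 hashes to 14; slot 14 is free → place at 14.
948 hashes to 13; slot 13 is free → place at 13.
536 hashes to 9; slot 9 is free → place at 9.
466 hashes to 7; slot 7 is free → place at 7.
172 hashes to 2; slot 2 is free → place at 2.
199 hashes to 12; 12,13 taken → place at 16.
862 hashes to 12; 12,13,16 taken → place at 4.
590 hashes to 12; 12,13,16,4 taken → place at 11.
Table: [—, —, 172, —, 862, —, —, 466, —, 536, —, 590, 182, 948, 303, —, 199]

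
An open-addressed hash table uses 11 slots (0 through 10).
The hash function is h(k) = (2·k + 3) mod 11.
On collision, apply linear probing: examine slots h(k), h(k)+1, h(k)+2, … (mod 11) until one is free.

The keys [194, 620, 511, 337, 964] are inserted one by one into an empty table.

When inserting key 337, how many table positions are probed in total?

2

194 hashes to 6; slot 6 is free -> place at 6.
620 hashes to 0; slot 0 is free -> place at 0.
511 hashes to 2; slot 2 is free -> place at 2.
337 hashes to 6; 6 taken -> place at 7.
964 hashes to 6; 6,7 taken -> place at 8.
Table: [620, -, 511, -, -, -, 194, 337, 964, -, -]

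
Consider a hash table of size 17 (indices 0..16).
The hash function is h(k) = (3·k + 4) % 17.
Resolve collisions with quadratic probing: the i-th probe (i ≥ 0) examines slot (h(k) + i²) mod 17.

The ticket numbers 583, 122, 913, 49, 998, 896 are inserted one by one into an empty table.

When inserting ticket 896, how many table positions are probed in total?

583 hashes to 2; slot 2 is free -> place at 2.
122 hashes to 13; slot 13 is free -> place at 13.
913 hashes to 6; slot 6 is free -> place at 6.
49 hashes to 15; slot 15 is free -> place at 15.
998 hashes to 6; 6 taken -> place at 7.
896 hashes to 6; 6,7 taken -> place at 10.
Table: [∅, ∅, 583, ∅, ∅, ∅, 913, 998, ∅, ∅, 896, ∅, ∅, 122, ∅, 49, ∅]

3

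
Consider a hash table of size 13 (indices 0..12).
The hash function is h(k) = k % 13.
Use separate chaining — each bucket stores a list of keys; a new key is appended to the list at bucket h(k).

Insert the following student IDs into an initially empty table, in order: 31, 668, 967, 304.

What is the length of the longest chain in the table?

4

31 -> bucket 5
668 -> bucket 5 (collision)
967 -> bucket 5 (collision)
304 -> bucket 5 (collision)
Final buckets:
0: -
1: -
2: -
3: -
4: -
5: 31 -> 668 -> 967 -> 304
6: -
7: -
8: -
9: -
10: -
11: -
12: -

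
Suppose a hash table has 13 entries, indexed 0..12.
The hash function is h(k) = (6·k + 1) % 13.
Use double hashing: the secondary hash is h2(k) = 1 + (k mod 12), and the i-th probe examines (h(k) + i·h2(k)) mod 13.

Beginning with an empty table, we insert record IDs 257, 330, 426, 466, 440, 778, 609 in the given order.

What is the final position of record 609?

257: h=9 => slot 9
330: h=5 => slot 5
426: h=9, h2=7, probe 9,3 => slot 3
466: h=2 => slot 2
440: h=2, h2=9, probe 2,11 => slot 11
778: h=2, h2=11, probe 2,0 => slot 0
609: h=2, h2=10, probe 2,12 => slot 12
Table: [778, _, 466, 426, _, 330, _, _, _, 257, _, 440, 609]

12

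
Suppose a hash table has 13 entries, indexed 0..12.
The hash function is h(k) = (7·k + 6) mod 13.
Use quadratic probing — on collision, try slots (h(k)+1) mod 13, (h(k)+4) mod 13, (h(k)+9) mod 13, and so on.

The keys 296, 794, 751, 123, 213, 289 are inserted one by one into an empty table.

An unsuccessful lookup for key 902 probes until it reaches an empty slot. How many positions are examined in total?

Insert 296: h=11, slot 11 empty => index 11.
Insert 794: h=0, slot 0 empty => index 0.
Insert 751: h=11, slot 11 occupied => index 12.
Insert 123: h=9, slot 9 empty => index 9.
Insert 213: h=2, slot 2 empty => index 2.
Insert 289: h=1, slot 1 empty => index 1.
Table: [794, 289, 213, —, —, —, —, —, —, 123, —, 296, 751]
Lookup 902: h=2, probe 2,3 → slot 3 empty, not found.

2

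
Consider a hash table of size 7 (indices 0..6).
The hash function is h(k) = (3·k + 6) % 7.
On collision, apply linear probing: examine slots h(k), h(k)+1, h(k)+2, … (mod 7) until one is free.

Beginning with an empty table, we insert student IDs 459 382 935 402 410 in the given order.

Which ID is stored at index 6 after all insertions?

935

Insert 459: h=4, slot 4 empty → index 4.
Insert 382: h=4, slot 4 occupied → index 5.
Insert 935: h=4, slots 4,5 occupied → index 6.
Insert 402: h=1, slot 1 empty → index 1.
Insert 410: h=4, slots 4,5,6 occupied → index 0.
Table: [410, 402, ., ., 459, 382, 935]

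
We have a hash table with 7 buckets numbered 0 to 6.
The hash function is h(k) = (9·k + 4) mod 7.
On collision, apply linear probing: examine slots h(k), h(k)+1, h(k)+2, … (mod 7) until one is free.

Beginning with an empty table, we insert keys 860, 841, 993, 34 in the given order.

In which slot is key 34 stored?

860: h=2 → slot 2
841: h=6 → slot 6
993: h=2, probe 2,3 → slot 3
34: h=2, probe 2,3,4 → slot 4
Table: [-, -, 860, 993, 34, -, 841]

4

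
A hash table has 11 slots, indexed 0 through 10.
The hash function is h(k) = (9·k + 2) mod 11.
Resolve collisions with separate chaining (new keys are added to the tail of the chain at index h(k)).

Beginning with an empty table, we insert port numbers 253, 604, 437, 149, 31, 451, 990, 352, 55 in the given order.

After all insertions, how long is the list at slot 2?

253 → bucket 2
604 → bucket 4
437 → bucket 8
149 → bucket 1
31 → bucket 6
451 → bucket 2 (collision)
990 → bucket 2 (collision)
352 → bucket 2 (collision)
55 → bucket 2 (collision)
Final buckets:
0: -
1: 149
2: 253 -> 451 -> 990 -> 352 -> 55
3: -
4: 604
5: -
6: 31
7: -
8: 437
9: -
10: -

5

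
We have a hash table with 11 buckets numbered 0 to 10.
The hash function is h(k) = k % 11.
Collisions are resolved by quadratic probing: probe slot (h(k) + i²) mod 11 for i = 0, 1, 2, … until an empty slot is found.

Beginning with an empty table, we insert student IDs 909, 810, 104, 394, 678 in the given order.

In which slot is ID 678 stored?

909 hashes to 7; slot 7 is free → place at 7.
810 hashes to 7; 7 taken → place at 8.
104 hashes to 5; slot 5 is free → place at 5.
394 hashes to 9; slot 9 is free → place at 9.
678 hashes to 7; 7,8 taken → place at 0.
Table: [678, ∅, ∅, ∅, ∅, 104, ∅, 909, 810, 394, ∅]

0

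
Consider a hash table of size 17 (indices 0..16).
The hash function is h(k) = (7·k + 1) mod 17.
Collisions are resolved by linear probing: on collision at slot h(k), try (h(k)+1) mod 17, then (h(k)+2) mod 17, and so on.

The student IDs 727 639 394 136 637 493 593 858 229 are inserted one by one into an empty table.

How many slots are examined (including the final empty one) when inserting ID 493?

Insert 727: h=7, slot 7 empty => index 7.
Insert 639: h=3, slot 3 empty => index 3.
Insert 394: h=5, slot 5 empty => index 5.
Insert 136: h=1, slot 1 empty => index 1.
Insert 637: h=6, slot 6 empty => index 6.
Insert 493: h=1, slot 1 occupied => index 2.
Insert 593: h=4, slot 4 empty => index 4.
Insert 858: h=6, slots 6,7 occupied => index 8.
Insert 229: h=6, slots 6,7,8 occupied => index 9.
Table: [., 136, 493, 639, 593, 394, 637, 727, 858, 229, ., ., ., ., ., ., .]

2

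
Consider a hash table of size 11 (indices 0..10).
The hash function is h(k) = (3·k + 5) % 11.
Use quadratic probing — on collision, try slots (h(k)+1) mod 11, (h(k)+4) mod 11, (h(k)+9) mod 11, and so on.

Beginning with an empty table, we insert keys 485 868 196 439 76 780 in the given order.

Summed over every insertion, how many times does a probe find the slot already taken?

485: h=8 -> slot 8
868: h=2 -> slot 2
196: h=10 -> slot 10
439: h=2, probe 2,3 -> slot 3
76: h=2, probe 2,3,6 -> slot 6
780: h=2, probe 2,3,6,0 -> slot 0
Table: [780, ., 868, 439, ., ., 76, ., 485, ., 196]

6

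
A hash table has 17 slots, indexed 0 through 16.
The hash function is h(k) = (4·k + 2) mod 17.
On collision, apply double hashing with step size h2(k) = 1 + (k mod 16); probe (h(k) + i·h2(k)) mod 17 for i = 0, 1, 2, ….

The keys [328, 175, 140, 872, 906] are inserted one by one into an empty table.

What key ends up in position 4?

328: h=5 -> slot 5
175: h=5, h2=16, probe 5,4 -> slot 4
140: h=1 -> slot 1
872: h=5, h2=9, probe 5,14 -> slot 14
906: h=5, h2=11, probe 5,16 -> slot 16
Table: [∅, 140, ∅, ∅, 175, 328, ∅, ∅, ∅, ∅, ∅, ∅, ∅, ∅, 872, ∅, 906]

175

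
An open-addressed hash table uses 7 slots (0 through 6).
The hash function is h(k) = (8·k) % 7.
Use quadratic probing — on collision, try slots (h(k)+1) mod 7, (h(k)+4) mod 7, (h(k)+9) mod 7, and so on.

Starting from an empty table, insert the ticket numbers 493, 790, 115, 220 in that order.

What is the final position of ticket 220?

0

493: h=3 => slot 3
790: h=6 => slot 6
115: h=3, probe 3,4 => slot 4
220: h=3, probe 3,4,0 => slot 0
Table: [220, _, _, 493, 115, _, 790]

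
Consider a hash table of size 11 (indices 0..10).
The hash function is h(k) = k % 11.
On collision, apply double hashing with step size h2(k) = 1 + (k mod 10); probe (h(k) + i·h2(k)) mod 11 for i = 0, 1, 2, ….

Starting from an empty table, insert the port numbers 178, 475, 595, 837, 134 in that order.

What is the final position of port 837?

178 hashes to 2; slot 2 is free => place at 2.
475 hashes to 2, h2=6; 2 taken => place at 8.
595 hashes to 1; slot 1 is free => place at 1.
837 hashes to 1, h2=8; 1 taken => place at 9.
134 hashes to 2, h2=5; 2 taken => place at 7.
Table: [—, 595, 178, —, —, —, —, 134, 475, 837, —]

9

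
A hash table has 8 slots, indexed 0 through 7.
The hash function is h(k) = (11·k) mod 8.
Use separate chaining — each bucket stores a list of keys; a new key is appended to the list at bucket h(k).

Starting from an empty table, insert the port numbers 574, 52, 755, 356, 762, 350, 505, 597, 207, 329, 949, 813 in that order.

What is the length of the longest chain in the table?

Insert 574: h=2, bucket 2 empty -> new chain.
Insert 52: h=4, bucket 4 empty -> new chain.
Insert 755: h=1, bucket 1 empty -> new chain.
Insert 356: h=4, bucket 4 nonempty -> append to chain.
Insert 762: h=6, bucket 6 empty -> new chain.
Insert 350: h=2, bucket 2 nonempty -> append to chain.
Insert 505: h=3, bucket 3 empty -> new chain.
Insert 597: h=7, bucket 7 empty -> new chain.
Insert 207: h=5, bucket 5 empty -> new chain.
Insert 329: h=3, bucket 3 nonempty -> append to chain.
Insert 949: h=7, bucket 7 nonempty -> append to chain.
Insert 813: h=7, bucket 7 nonempty -> append to chain.
Final buckets:
0: —
1: 755
2: 574 -> 350
3: 505 -> 329
4: 52 -> 356
5: 207
6: 762
7: 597 -> 949 -> 813

3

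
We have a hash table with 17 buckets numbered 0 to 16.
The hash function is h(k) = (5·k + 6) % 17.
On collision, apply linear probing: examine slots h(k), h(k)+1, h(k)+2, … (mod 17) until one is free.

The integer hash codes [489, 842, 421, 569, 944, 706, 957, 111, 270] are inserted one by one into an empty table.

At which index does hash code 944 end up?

Insert 489: h=3, slot 3 empty => index 3.
Insert 842: h=0, slot 0 empty => index 0.
Insert 421: h=3, slot 3 occupied => index 4.
Insert 569: h=12, slot 12 empty => index 12.
Insert 944: h=0, slot 0 occupied => index 1.
Insert 706: h=0, slots 0,1 occupied => index 2.
Insert 957: h=14, slot 14 empty => index 14.
Insert 111: h=0, slots 0,1,2,3,4 occupied => index 5.
Insert 270: h=13, slot 13 empty => index 13.
Table: [842, 944, 706, 489, 421, 111, —, —, —, —, —, —, 569, 270, 957, —, —]

1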